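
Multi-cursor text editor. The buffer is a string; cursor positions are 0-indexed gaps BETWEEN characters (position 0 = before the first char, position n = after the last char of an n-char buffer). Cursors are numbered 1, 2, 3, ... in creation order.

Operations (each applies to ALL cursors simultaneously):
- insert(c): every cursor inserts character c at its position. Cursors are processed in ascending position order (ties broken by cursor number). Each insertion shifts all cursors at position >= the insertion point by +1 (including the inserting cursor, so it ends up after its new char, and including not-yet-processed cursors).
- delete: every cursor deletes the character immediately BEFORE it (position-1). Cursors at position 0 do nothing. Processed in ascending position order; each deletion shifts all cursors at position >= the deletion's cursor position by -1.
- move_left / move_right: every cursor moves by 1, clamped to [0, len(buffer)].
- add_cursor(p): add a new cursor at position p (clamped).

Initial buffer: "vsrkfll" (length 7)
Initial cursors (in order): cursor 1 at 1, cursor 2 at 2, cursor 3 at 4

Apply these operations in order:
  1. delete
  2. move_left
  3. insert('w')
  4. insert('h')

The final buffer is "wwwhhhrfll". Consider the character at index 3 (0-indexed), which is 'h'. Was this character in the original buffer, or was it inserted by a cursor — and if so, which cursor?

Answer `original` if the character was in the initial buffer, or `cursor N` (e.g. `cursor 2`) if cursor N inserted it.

After op 1 (delete): buffer="rfll" (len 4), cursors c1@0 c2@0 c3@1, authorship ....
After op 2 (move_left): buffer="rfll" (len 4), cursors c1@0 c2@0 c3@0, authorship ....
After op 3 (insert('w')): buffer="wwwrfll" (len 7), cursors c1@3 c2@3 c3@3, authorship 123....
After op 4 (insert('h')): buffer="wwwhhhrfll" (len 10), cursors c1@6 c2@6 c3@6, authorship 123123....
Authorship (.=original, N=cursor N): 1 2 3 1 2 3 . . . .
Index 3: author = 1

Answer: cursor 1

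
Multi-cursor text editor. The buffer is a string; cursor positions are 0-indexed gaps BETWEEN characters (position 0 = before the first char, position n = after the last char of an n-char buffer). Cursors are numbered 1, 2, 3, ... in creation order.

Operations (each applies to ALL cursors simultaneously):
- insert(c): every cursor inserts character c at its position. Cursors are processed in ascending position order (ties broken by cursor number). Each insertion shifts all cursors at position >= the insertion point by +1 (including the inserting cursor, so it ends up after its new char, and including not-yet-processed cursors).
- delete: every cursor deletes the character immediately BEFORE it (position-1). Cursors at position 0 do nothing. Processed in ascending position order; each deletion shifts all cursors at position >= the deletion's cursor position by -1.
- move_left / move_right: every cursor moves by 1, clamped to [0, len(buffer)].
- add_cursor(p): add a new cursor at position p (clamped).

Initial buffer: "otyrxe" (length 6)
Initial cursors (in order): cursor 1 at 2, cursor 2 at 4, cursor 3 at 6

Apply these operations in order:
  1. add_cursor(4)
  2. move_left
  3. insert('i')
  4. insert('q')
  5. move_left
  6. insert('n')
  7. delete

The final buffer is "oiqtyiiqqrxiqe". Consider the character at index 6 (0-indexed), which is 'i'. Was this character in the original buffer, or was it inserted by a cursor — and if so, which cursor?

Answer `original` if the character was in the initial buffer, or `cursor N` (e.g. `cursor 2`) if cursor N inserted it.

After op 1 (add_cursor(4)): buffer="otyrxe" (len 6), cursors c1@2 c2@4 c4@4 c3@6, authorship ......
After op 2 (move_left): buffer="otyrxe" (len 6), cursors c1@1 c2@3 c4@3 c3@5, authorship ......
After op 3 (insert('i')): buffer="oityiirxie" (len 10), cursors c1@2 c2@6 c4@6 c3@9, authorship .1..24..3.
After op 4 (insert('q')): buffer="oiqtyiiqqrxiqe" (len 14), cursors c1@3 c2@9 c4@9 c3@13, authorship .11..2424..33.
After op 5 (move_left): buffer="oiqtyiiqqrxiqe" (len 14), cursors c1@2 c2@8 c4@8 c3@12, authorship .11..2424..33.
After op 6 (insert('n')): buffer="oinqtyiiqnnqrxinqe" (len 18), cursors c1@3 c2@11 c4@11 c3@16, authorship .111..242244..333.
After op 7 (delete): buffer="oiqtyiiqqrxiqe" (len 14), cursors c1@2 c2@8 c4@8 c3@12, authorship .11..2424..33.
Authorship (.=original, N=cursor N): . 1 1 . . 2 4 2 4 . . 3 3 .
Index 6: author = 4

Answer: cursor 4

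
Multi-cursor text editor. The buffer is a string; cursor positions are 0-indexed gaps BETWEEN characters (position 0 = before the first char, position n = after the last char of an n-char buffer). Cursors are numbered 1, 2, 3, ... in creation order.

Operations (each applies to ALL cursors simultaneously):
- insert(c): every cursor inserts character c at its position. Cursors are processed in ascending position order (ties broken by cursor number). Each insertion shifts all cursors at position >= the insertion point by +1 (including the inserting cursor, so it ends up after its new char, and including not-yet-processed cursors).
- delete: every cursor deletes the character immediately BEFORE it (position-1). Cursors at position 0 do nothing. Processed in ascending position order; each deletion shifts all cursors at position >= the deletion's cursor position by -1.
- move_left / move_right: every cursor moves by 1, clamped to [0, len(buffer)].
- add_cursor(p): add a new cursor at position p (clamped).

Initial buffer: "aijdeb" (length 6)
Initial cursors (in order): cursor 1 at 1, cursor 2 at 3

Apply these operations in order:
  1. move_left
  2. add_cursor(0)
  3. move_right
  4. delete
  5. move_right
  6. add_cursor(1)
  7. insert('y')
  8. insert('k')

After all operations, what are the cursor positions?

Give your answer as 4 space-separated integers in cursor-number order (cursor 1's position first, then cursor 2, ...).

Answer: 7 10 7 7

Derivation:
After op 1 (move_left): buffer="aijdeb" (len 6), cursors c1@0 c2@2, authorship ......
After op 2 (add_cursor(0)): buffer="aijdeb" (len 6), cursors c1@0 c3@0 c2@2, authorship ......
After op 3 (move_right): buffer="aijdeb" (len 6), cursors c1@1 c3@1 c2@3, authorship ......
After op 4 (delete): buffer="ideb" (len 4), cursors c1@0 c3@0 c2@1, authorship ....
After op 5 (move_right): buffer="ideb" (len 4), cursors c1@1 c3@1 c2@2, authorship ....
After op 6 (add_cursor(1)): buffer="ideb" (len 4), cursors c1@1 c3@1 c4@1 c2@2, authorship ....
After op 7 (insert('y')): buffer="iyyydyeb" (len 8), cursors c1@4 c3@4 c4@4 c2@6, authorship .134.2..
After op 8 (insert('k')): buffer="iyyykkkdykeb" (len 12), cursors c1@7 c3@7 c4@7 c2@10, authorship .134134.22..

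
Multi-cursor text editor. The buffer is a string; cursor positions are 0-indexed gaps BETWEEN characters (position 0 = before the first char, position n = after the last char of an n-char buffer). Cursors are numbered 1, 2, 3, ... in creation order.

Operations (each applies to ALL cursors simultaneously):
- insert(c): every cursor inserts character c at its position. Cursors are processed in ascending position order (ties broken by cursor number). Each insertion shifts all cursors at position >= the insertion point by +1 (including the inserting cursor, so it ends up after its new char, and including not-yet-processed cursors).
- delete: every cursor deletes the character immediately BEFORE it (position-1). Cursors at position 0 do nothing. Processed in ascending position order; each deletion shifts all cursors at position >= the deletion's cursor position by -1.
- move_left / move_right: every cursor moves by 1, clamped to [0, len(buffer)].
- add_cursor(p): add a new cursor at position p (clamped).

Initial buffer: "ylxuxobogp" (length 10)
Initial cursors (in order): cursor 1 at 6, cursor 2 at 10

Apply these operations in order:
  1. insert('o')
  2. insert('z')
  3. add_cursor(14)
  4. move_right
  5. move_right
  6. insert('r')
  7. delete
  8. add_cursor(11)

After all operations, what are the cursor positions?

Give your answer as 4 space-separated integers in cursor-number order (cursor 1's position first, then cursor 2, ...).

Answer: 10 14 14 11

Derivation:
After op 1 (insert('o')): buffer="ylxuxoobogpo" (len 12), cursors c1@7 c2@12, authorship ......1....2
After op 2 (insert('z')): buffer="ylxuxoozbogpoz" (len 14), cursors c1@8 c2@14, authorship ......11....22
After op 3 (add_cursor(14)): buffer="ylxuxoozbogpoz" (len 14), cursors c1@8 c2@14 c3@14, authorship ......11....22
After op 4 (move_right): buffer="ylxuxoozbogpoz" (len 14), cursors c1@9 c2@14 c3@14, authorship ......11....22
After op 5 (move_right): buffer="ylxuxoozbogpoz" (len 14), cursors c1@10 c2@14 c3@14, authorship ......11....22
After op 6 (insert('r')): buffer="ylxuxoozborgpozrr" (len 17), cursors c1@11 c2@17 c3@17, authorship ......11..1..2223
After op 7 (delete): buffer="ylxuxoozbogpoz" (len 14), cursors c1@10 c2@14 c3@14, authorship ......11....22
After op 8 (add_cursor(11)): buffer="ylxuxoozbogpoz" (len 14), cursors c1@10 c4@11 c2@14 c3@14, authorship ......11....22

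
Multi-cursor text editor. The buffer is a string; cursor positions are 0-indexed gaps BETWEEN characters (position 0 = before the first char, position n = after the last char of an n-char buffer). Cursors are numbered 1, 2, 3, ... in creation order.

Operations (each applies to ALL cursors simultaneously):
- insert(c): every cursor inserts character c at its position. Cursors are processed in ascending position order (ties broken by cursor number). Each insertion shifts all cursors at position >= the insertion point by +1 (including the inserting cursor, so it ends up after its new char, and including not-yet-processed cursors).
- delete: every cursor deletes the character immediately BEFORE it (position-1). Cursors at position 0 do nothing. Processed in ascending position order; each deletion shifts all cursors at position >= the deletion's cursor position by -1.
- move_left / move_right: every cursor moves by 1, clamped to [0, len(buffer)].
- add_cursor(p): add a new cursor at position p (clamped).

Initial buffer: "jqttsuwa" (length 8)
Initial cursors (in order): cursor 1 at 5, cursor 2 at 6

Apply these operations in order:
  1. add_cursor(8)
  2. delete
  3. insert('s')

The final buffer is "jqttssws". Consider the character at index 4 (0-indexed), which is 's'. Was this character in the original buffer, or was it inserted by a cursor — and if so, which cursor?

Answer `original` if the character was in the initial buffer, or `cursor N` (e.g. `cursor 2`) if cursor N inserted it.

After op 1 (add_cursor(8)): buffer="jqttsuwa" (len 8), cursors c1@5 c2@6 c3@8, authorship ........
After op 2 (delete): buffer="jqttw" (len 5), cursors c1@4 c2@4 c3@5, authorship .....
After op 3 (insert('s')): buffer="jqttssws" (len 8), cursors c1@6 c2@6 c3@8, authorship ....12.3
Authorship (.=original, N=cursor N): . . . . 1 2 . 3
Index 4: author = 1

Answer: cursor 1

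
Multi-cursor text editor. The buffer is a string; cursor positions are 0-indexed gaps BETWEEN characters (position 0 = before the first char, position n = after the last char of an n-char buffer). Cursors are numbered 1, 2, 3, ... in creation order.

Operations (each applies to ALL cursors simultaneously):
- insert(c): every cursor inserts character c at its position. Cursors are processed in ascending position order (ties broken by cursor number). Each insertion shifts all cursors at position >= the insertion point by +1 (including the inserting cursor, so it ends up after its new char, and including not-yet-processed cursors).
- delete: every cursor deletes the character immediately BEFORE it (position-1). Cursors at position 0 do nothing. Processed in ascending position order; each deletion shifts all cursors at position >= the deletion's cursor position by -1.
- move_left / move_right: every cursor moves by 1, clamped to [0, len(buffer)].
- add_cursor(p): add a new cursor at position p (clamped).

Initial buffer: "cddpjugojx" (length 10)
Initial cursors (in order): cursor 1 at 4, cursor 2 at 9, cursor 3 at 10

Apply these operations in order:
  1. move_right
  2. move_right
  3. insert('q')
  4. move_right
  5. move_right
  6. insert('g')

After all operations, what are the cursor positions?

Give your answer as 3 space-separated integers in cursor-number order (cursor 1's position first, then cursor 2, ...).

After op 1 (move_right): buffer="cddpjugojx" (len 10), cursors c1@5 c2@10 c3@10, authorship ..........
After op 2 (move_right): buffer="cddpjugojx" (len 10), cursors c1@6 c2@10 c3@10, authorship ..........
After op 3 (insert('q')): buffer="cddpjuqgojxqq" (len 13), cursors c1@7 c2@13 c3@13, authorship ......1....23
After op 4 (move_right): buffer="cddpjuqgojxqq" (len 13), cursors c1@8 c2@13 c3@13, authorship ......1....23
After op 5 (move_right): buffer="cddpjuqgojxqq" (len 13), cursors c1@9 c2@13 c3@13, authorship ......1....23
After op 6 (insert('g')): buffer="cddpjuqgogjxqqgg" (len 16), cursors c1@10 c2@16 c3@16, authorship ......1..1..2323

Answer: 10 16 16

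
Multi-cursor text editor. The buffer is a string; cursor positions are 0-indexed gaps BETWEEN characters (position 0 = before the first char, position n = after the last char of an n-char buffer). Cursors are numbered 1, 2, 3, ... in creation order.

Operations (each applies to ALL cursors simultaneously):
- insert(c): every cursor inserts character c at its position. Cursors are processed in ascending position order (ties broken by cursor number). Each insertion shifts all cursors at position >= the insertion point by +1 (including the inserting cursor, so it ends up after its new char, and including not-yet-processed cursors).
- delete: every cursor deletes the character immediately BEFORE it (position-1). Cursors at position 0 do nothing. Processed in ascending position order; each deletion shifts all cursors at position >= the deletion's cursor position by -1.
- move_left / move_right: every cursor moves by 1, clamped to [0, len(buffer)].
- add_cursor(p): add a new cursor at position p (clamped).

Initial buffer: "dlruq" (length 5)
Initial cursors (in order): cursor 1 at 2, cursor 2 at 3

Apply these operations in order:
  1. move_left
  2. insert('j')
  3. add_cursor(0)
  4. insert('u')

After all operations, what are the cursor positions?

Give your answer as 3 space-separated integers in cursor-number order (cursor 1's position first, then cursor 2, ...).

After op 1 (move_left): buffer="dlruq" (len 5), cursors c1@1 c2@2, authorship .....
After op 2 (insert('j')): buffer="djljruq" (len 7), cursors c1@2 c2@4, authorship .1.2...
After op 3 (add_cursor(0)): buffer="djljruq" (len 7), cursors c3@0 c1@2 c2@4, authorship .1.2...
After op 4 (insert('u')): buffer="udjuljuruq" (len 10), cursors c3@1 c1@4 c2@7, authorship 3.11.22...

Answer: 4 7 1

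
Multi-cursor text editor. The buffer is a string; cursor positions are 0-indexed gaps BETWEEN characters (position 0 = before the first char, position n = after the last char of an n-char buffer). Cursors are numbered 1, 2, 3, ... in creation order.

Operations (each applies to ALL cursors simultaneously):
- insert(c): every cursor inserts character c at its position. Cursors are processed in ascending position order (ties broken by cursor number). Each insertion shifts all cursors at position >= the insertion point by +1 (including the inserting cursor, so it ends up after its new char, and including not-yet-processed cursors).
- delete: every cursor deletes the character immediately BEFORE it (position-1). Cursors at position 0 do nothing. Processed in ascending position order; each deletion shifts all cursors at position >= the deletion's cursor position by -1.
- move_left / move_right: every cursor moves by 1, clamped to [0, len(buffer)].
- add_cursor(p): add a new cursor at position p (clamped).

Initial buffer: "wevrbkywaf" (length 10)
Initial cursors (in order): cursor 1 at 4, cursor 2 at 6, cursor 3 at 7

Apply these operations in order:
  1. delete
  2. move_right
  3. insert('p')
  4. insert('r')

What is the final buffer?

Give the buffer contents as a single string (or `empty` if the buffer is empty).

Answer: wevbprwpprraf

Derivation:
After op 1 (delete): buffer="wevbwaf" (len 7), cursors c1@3 c2@4 c3@4, authorship .......
After op 2 (move_right): buffer="wevbwaf" (len 7), cursors c1@4 c2@5 c3@5, authorship .......
After op 3 (insert('p')): buffer="wevbpwppaf" (len 10), cursors c1@5 c2@8 c3@8, authorship ....1.23..
After op 4 (insert('r')): buffer="wevbprwpprraf" (len 13), cursors c1@6 c2@11 c3@11, authorship ....11.2323..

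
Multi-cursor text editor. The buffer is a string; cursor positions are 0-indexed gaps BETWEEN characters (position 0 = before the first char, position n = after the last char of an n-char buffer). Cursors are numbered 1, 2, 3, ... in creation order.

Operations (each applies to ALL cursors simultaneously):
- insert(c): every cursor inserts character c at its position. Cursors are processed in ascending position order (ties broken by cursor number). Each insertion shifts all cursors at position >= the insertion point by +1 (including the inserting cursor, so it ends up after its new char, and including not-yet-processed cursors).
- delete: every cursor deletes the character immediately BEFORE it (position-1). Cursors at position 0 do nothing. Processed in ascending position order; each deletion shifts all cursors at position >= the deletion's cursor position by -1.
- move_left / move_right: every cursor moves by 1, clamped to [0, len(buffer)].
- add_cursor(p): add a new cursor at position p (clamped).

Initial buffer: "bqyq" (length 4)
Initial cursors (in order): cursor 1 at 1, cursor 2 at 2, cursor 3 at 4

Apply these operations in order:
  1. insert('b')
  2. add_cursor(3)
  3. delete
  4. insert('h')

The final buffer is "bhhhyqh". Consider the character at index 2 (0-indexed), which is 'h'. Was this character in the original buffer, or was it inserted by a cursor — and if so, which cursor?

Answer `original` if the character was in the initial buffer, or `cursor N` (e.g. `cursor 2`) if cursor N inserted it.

Answer: cursor 2

Derivation:
After op 1 (insert('b')): buffer="bbqbyqb" (len 7), cursors c1@2 c2@4 c3@7, authorship .1.2..3
After op 2 (add_cursor(3)): buffer="bbqbyqb" (len 7), cursors c1@2 c4@3 c2@4 c3@7, authorship .1.2..3
After op 3 (delete): buffer="byq" (len 3), cursors c1@1 c2@1 c4@1 c3@3, authorship ...
After op 4 (insert('h')): buffer="bhhhyqh" (len 7), cursors c1@4 c2@4 c4@4 c3@7, authorship .124..3
Authorship (.=original, N=cursor N): . 1 2 4 . . 3
Index 2: author = 2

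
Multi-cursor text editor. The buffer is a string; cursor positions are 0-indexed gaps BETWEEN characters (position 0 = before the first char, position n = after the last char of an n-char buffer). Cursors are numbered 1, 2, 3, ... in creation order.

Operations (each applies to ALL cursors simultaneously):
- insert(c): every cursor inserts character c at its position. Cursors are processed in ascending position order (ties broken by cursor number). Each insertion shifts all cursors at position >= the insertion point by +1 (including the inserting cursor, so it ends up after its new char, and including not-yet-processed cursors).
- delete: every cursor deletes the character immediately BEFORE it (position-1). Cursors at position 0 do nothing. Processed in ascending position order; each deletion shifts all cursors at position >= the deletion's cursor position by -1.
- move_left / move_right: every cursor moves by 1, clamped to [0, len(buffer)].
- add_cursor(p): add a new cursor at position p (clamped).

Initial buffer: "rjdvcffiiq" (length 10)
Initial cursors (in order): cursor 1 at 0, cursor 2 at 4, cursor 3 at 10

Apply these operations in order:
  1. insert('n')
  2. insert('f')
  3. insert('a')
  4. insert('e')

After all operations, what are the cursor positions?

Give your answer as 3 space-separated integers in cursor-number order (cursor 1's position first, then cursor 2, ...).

After op 1 (insert('n')): buffer="nrjdvncffiiqn" (len 13), cursors c1@1 c2@6 c3@13, authorship 1....2......3
After op 2 (insert('f')): buffer="nfrjdvnfcffiiqnf" (len 16), cursors c1@2 c2@8 c3@16, authorship 11....22......33
After op 3 (insert('a')): buffer="nfarjdvnfacffiiqnfa" (len 19), cursors c1@3 c2@10 c3@19, authorship 111....222......333
After op 4 (insert('e')): buffer="nfaerjdvnfaecffiiqnfae" (len 22), cursors c1@4 c2@12 c3@22, authorship 1111....2222......3333

Answer: 4 12 22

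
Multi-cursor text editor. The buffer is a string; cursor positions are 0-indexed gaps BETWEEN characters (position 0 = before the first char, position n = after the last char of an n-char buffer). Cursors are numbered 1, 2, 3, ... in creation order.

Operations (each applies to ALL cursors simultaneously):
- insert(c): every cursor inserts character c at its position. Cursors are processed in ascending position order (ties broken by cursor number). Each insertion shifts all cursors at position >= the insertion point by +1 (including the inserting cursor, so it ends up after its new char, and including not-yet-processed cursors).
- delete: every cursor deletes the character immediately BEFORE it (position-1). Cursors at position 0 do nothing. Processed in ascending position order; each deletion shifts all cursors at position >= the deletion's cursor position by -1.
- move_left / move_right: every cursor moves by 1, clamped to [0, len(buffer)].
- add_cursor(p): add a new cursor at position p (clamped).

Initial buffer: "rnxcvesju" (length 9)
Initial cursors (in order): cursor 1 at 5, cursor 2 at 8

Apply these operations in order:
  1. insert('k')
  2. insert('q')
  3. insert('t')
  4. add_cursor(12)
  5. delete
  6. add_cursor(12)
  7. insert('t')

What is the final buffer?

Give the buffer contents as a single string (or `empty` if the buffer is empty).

Answer: rnxcvkqtesjtqtut

Derivation:
After op 1 (insert('k')): buffer="rnxcvkesjku" (len 11), cursors c1@6 c2@10, authorship .....1...2.
After op 2 (insert('q')): buffer="rnxcvkqesjkqu" (len 13), cursors c1@7 c2@12, authorship .....11...22.
After op 3 (insert('t')): buffer="rnxcvkqtesjkqtu" (len 15), cursors c1@8 c2@14, authorship .....111...222.
After op 4 (add_cursor(12)): buffer="rnxcvkqtesjkqtu" (len 15), cursors c1@8 c3@12 c2@14, authorship .....111...222.
After op 5 (delete): buffer="rnxcvkqesjqu" (len 12), cursors c1@7 c3@10 c2@11, authorship .....11...2.
After op 6 (add_cursor(12)): buffer="rnxcvkqesjqu" (len 12), cursors c1@7 c3@10 c2@11 c4@12, authorship .....11...2.
After op 7 (insert('t')): buffer="rnxcvkqtesjtqtut" (len 16), cursors c1@8 c3@12 c2@14 c4@16, authorship .....111...322.4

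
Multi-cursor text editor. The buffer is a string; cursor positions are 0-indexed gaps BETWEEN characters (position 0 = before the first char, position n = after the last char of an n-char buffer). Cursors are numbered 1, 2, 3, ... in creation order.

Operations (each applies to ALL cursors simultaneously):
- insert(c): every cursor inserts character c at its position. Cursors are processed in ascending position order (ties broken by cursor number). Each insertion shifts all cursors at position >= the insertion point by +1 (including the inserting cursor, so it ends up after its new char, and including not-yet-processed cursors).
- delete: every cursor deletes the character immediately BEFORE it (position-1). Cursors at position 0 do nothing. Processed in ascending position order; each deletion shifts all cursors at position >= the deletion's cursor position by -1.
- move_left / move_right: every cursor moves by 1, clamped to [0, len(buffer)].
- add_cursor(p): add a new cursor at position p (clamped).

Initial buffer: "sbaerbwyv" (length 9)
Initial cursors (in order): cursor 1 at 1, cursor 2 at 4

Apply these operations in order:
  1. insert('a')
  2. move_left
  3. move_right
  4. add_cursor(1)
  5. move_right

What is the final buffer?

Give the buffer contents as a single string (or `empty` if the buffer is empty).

After op 1 (insert('a')): buffer="sabaearbwyv" (len 11), cursors c1@2 c2@6, authorship .1...2.....
After op 2 (move_left): buffer="sabaearbwyv" (len 11), cursors c1@1 c2@5, authorship .1...2.....
After op 3 (move_right): buffer="sabaearbwyv" (len 11), cursors c1@2 c2@6, authorship .1...2.....
After op 4 (add_cursor(1)): buffer="sabaearbwyv" (len 11), cursors c3@1 c1@2 c2@6, authorship .1...2.....
After op 5 (move_right): buffer="sabaearbwyv" (len 11), cursors c3@2 c1@3 c2@7, authorship .1...2.....

Answer: sabaearbwyv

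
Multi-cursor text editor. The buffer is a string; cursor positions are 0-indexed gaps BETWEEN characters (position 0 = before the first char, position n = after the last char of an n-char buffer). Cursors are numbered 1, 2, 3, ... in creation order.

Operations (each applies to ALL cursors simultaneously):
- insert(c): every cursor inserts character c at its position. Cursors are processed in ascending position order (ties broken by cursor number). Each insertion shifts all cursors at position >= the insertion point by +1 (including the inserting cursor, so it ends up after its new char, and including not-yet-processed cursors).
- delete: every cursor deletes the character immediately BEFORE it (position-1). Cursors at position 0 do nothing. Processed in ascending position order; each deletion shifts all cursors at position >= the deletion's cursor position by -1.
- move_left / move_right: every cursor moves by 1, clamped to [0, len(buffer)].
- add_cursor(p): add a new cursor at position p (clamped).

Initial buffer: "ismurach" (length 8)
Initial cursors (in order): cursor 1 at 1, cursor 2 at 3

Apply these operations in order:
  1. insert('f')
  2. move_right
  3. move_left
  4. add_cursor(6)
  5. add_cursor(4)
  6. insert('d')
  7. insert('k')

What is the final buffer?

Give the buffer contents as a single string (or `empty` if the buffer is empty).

After op 1 (insert('f')): buffer="ifsmfurach" (len 10), cursors c1@2 c2@5, authorship .1..2.....
After op 2 (move_right): buffer="ifsmfurach" (len 10), cursors c1@3 c2@6, authorship .1..2.....
After op 3 (move_left): buffer="ifsmfurach" (len 10), cursors c1@2 c2@5, authorship .1..2.....
After op 4 (add_cursor(6)): buffer="ifsmfurach" (len 10), cursors c1@2 c2@5 c3@6, authorship .1..2.....
After op 5 (add_cursor(4)): buffer="ifsmfurach" (len 10), cursors c1@2 c4@4 c2@5 c3@6, authorship .1..2.....
After op 6 (insert('d')): buffer="ifdsmdfdudrach" (len 14), cursors c1@3 c4@6 c2@8 c3@10, authorship .11..422.3....
After op 7 (insert('k')): buffer="ifdksmdkfdkudkrach" (len 18), cursors c1@4 c4@8 c2@11 c3@14, authorship .111..44222.33....

Answer: ifdksmdkfdkudkrach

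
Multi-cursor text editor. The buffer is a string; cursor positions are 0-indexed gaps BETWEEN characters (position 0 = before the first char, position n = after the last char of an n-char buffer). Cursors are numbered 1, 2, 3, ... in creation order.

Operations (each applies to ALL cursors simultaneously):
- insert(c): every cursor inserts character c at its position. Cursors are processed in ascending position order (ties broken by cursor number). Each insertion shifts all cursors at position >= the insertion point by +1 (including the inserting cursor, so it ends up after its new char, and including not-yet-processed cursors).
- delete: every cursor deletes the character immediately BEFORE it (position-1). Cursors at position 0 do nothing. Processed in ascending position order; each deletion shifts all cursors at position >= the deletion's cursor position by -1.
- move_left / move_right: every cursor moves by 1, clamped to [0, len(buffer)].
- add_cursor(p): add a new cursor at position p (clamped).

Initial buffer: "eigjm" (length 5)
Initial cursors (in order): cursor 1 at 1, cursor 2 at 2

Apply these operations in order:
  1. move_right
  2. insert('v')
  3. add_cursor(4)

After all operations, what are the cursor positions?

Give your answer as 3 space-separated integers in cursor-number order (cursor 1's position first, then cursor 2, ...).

Answer: 3 5 4

Derivation:
After op 1 (move_right): buffer="eigjm" (len 5), cursors c1@2 c2@3, authorship .....
After op 2 (insert('v')): buffer="eivgvjm" (len 7), cursors c1@3 c2@5, authorship ..1.2..
After op 3 (add_cursor(4)): buffer="eivgvjm" (len 7), cursors c1@3 c3@4 c2@5, authorship ..1.2..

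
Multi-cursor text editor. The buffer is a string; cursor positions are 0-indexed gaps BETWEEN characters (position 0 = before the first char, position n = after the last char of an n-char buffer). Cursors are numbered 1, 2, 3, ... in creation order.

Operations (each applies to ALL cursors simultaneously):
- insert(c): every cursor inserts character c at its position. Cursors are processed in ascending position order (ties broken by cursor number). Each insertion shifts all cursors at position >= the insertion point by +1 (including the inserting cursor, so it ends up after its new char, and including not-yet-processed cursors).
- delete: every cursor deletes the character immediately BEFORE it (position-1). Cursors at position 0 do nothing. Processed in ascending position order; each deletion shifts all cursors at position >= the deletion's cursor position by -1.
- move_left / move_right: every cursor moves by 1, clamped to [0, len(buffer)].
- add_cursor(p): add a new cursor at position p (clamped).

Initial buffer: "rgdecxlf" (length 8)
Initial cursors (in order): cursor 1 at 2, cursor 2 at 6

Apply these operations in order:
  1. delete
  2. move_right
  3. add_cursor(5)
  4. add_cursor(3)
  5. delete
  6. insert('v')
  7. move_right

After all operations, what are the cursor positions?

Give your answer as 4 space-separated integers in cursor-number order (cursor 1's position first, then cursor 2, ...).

Answer: 6 6 6 6

Derivation:
After op 1 (delete): buffer="rdeclf" (len 6), cursors c1@1 c2@4, authorship ......
After op 2 (move_right): buffer="rdeclf" (len 6), cursors c1@2 c2@5, authorship ......
After op 3 (add_cursor(5)): buffer="rdeclf" (len 6), cursors c1@2 c2@5 c3@5, authorship ......
After op 4 (add_cursor(3)): buffer="rdeclf" (len 6), cursors c1@2 c4@3 c2@5 c3@5, authorship ......
After op 5 (delete): buffer="rf" (len 2), cursors c1@1 c2@1 c3@1 c4@1, authorship ..
After op 6 (insert('v')): buffer="rvvvvf" (len 6), cursors c1@5 c2@5 c3@5 c4@5, authorship .1234.
After op 7 (move_right): buffer="rvvvvf" (len 6), cursors c1@6 c2@6 c3@6 c4@6, authorship .1234.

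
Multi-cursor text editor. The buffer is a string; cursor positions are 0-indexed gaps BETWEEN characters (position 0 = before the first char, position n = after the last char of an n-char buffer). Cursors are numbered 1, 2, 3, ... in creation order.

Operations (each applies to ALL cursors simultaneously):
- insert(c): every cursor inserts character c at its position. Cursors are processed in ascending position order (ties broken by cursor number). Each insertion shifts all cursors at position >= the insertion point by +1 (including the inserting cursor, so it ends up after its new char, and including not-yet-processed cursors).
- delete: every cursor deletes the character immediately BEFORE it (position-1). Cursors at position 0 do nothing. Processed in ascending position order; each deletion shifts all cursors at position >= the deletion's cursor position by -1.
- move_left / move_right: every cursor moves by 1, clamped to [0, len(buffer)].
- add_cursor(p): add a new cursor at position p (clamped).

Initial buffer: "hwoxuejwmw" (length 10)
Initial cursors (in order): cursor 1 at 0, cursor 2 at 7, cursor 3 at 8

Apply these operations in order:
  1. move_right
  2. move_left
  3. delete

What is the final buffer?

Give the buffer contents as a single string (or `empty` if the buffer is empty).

After op 1 (move_right): buffer="hwoxuejwmw" (len 10), cursors c1@1 c2@8 c3@9, authorship ..........
After op 2 (move_left): buffer="hwoxuejwmw" (len 10), cursors c1@0 c2@7 c3@8, authorship ..........
After op 3 (delete): buffer="hwoxuemw" (len 8), cursors c1@0 c2@6 c3@6, authorship ........

Answer: hwoxuemw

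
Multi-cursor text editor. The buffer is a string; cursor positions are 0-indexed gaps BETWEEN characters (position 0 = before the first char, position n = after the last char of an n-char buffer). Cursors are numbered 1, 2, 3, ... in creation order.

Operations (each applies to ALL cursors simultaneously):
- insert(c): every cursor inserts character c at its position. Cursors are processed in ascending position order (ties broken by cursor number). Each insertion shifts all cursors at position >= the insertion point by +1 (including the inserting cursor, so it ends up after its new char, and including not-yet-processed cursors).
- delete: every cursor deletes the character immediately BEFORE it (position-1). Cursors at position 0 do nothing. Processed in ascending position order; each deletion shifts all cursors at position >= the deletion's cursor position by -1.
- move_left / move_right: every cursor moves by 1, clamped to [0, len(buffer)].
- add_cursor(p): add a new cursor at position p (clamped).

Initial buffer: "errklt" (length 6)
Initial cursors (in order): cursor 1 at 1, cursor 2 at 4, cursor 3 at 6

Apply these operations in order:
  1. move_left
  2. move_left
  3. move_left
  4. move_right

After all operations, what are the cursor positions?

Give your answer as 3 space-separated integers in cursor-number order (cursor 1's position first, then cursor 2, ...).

After op 1 (move_left): buffer="errklt" (len 6), cursors c1@0 c2@3 c3@5, authorship ......
After op 2 (move_left): buffer="errklt" (len 6), cursors c1@0 c2@2 c3@4, authorship ......
After op 3 (move_left): buffer="errklt" (len 6), cursors c1@0 c2@1 c3@3, authorship ......
After op 4 (move_right): buffer="errklt" (len 6), cursors c1@1 c2@2 c3@4, authorship ......

Answer: 1 2 4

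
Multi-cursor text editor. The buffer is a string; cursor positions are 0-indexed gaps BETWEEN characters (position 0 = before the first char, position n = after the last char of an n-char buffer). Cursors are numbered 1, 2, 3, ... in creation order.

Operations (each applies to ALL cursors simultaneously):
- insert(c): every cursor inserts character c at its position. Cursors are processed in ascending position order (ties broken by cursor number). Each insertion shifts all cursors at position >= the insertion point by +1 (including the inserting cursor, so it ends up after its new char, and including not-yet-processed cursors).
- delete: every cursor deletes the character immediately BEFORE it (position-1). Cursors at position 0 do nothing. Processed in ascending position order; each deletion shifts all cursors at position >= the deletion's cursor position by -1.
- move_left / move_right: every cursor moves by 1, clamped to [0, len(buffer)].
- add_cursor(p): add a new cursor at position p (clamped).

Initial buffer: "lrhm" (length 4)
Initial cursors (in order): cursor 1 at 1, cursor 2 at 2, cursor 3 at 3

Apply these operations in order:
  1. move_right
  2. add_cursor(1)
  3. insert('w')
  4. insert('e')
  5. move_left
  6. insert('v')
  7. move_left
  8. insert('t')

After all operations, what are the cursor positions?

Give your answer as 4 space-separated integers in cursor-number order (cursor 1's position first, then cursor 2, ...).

Answer: 8 13 18 3

Derivation:
After op 1 (move_right): buffer="lrhm" (len 4), cursors c1@2 c2@3 c3@4, authorship ....
After op 2 (add_cursor(1)): buffer="lrhm" (len 4), cursors c4@1 c1@2 c2@3 c3@4, authorship ....
After op 3 (insert('w')): buffer="lwrwhwmw" (len 8), cursors c4@2 c1@4 c2@6 c3@8, authorship .4.1.2.3
After op 4 (insert('e')): buffer="lwerwehwemwe" (len 12), cursors c4@3 c1@6 c2@9 c3@12, authorship .44.11.22.33
After op 5 (move_left): buffer="lwerwehwemwe" (len 12), cursors c4@2 c1@5 c2@8 c3@11, authorship .44.11.22.33
After op 6 (insert('v')): buffer="lwverwvehwvemwve" (len 16), cursors c4@3 c1@7 c2@11 c3@15, authorship .444.111.222.333
After op 7 (move_left): buffer="lwverwvehwvemwve" (len 16), cursors c4@2 c1@6 c2@10 c3@14, authorship .444.111.222.333
After op 8 (insert('t')): buffer="lwtverwtvehwtvemwtve" (len 20), cursors c4@3 c1@8 c2@13 c3@18, authorship .4444.1111.2222.3333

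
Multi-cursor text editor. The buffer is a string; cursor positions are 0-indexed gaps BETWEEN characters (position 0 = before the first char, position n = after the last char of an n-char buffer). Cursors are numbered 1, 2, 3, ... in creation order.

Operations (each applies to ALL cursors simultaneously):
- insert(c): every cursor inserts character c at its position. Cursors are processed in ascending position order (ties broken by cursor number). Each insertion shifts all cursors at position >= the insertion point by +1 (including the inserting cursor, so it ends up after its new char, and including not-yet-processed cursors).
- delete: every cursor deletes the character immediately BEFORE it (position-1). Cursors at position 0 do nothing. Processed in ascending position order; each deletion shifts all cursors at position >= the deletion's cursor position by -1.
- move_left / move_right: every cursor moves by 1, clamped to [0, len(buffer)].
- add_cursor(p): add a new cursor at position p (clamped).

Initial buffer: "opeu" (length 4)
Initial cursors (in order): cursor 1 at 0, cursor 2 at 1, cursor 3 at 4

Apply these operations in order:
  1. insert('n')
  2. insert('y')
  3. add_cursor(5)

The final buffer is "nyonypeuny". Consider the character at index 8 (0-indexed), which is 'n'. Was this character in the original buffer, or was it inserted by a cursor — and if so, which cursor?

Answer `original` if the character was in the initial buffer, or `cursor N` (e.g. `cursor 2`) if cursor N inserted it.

After op 1 (insert('n')): buffer="nonpeun" (len 7), cursors c1@1 c2@3 c3@7, authorship 1.2...3
After op 2 (insert('y')): buffer="nyonypeuny" (len 10), cursors c1@2 c2@5 c3@10, authorship 11.22...33
After op 3 (add_cursor(5)): buffer="nyonypeuny" (len 10), cursors c1@2 c2@5 c4@5 c3@10, authorship 11.22...33
Authorship (.=original, N=cursor N): 1 1 . 2 2 . . . 3 3
Index 8: author = 3

Answer: cursor 3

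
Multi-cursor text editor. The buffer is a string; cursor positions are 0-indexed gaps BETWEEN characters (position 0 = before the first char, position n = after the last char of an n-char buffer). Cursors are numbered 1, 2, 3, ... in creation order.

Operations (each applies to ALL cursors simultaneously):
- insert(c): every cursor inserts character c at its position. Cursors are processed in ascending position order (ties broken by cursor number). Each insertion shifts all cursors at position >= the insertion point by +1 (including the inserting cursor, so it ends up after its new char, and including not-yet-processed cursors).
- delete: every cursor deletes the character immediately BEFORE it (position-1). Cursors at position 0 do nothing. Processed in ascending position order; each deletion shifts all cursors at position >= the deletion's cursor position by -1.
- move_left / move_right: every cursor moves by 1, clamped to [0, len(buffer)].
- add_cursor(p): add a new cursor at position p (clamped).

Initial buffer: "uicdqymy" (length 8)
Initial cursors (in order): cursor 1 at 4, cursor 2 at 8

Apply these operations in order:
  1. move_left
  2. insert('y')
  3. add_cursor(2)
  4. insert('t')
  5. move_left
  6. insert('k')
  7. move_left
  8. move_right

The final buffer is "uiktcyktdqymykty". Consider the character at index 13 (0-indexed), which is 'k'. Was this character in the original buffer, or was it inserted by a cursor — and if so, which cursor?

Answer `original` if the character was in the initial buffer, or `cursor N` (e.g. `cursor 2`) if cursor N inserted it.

After op 1 (move_left): buffer="uicdqymy" (len 8), cursors c1@3 c2@7, authorship ........
After op 2 (insert('y')): buffer="uicydqymyy" (len 10), cursors c1@4 c2@9, authorship ...1....2.
After op 3 (add_cursor(2)): buffer="uicydqymyy" (len 10), cursors c3@2 c1@4 c2@9, authorship ...1....2.
After op 4 (insert('t')): buffer="uitcytdqymyty" (len 13), cursors c3@3 c1@6 c2@12, authorship ..3.11....22.
After op 5 (move_left): buffer="uitcytdqymyty" (len 13), cursors c3@2 c1@5 c2@11, authorship ..3.11....22.
After op 6 (insert('k')): buffer="uiktcyktdqymykty" (len 16), cursors c3@3 c1@7 c2@14, authorship ..33.111....222.
After op 7 (move_left): buffer="uiktcyktdqymykty" (len 16), cursors c3@2 c1@6 c2@13, authorship ..33.111....222.
After op 8 (move_right): buffer="uiktcyktdqymykty" (len 16), cursors c3@3 c1@7 c2@14, authorship ..33.111....222.
Authorship (.=original, N=cursor N): . . 3 3 . 1 1 1 . . . . 2 2 2 .
Index 13: author = 2

Answer: cursor 2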